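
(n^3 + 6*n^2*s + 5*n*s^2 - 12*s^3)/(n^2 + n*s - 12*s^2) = (-n^2 - 2*n*s + 3*s^2)/(-n + 3*s)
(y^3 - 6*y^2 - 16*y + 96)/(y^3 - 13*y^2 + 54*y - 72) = (y + 4)/(y - 3)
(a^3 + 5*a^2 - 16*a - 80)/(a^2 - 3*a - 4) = (a^2 + 9*a + 20)/(a + 1)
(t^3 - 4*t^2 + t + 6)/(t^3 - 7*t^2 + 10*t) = (t^2 - 2*t - 3)/(t*(t - 5))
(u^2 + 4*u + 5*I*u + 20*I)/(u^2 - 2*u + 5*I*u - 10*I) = (u + 4)/(u - 2)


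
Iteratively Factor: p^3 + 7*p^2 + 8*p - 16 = (p + 4)*(p^2 + 3*p - 4) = (p - 1)*(p + 4)*(p + 4)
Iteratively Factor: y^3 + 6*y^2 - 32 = (y + 4)*(y^2 + 2*y - 8) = (y - 2)*(y + 4)*(y + 4)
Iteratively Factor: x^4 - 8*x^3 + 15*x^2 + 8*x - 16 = (x - 4)*(x^3 - 4*x^2 - x + 4) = (x - 4)^2*(x^2 - 1) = (x - 4)^2*(x + 1)*(x - 1)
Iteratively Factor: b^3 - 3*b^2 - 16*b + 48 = (b - 3)*(b^2 - 16) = (b - 4)*(b - 3)*(b + 4)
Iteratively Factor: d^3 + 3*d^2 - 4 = (d + 2)*(d^2 + d - 2) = (d - 1)*(d + 2)*(d + 2)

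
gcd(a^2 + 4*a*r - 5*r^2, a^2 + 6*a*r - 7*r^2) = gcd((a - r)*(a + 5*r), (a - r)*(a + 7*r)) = -a + r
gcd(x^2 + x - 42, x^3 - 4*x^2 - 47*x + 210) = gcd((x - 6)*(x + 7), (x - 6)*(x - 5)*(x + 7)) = x^2 + x - 42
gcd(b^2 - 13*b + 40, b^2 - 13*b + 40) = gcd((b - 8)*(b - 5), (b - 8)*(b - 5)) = b^2 - 13*b + 40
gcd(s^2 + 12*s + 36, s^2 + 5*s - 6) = s + 6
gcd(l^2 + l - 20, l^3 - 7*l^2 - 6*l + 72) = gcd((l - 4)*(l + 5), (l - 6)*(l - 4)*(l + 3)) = l - 4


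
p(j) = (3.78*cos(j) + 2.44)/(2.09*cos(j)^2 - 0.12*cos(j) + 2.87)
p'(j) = (4.18*sin(j)*cos(j) - 0.12*sin(j))*(3.78*cos(j) + 2.44)/(2.09*cos(j)^2 - 0.12*cos(j) + 2.87)^2 - 3.78*sin(j)/(2.09*cos(j)^2 - 0.12*cos(j) + 2.87) = (7.9002*cos(j)^2 + 10.1992*cos(j) - 11.1414)*sin(j)/(4.3681*cos(j)^4 - 0.5016*cos(j)^3 + 12.011*cos(j)^2 - 0.6888*cos(j) + 8.2369)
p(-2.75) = -0.22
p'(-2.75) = 0.23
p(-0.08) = 1.29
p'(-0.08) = -0.02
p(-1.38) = 1.08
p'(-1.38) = 1.03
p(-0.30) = 1.30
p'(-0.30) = -0.08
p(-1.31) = 1.15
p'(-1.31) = 0.87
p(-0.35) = 1.30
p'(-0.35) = -0.09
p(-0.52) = 1.32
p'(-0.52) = -0.10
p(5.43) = 1.33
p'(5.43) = 0.06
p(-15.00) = -0.10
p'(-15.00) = 0.54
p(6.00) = 1.30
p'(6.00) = -0.08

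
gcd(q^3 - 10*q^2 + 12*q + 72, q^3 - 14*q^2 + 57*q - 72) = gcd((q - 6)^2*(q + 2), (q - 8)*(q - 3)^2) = 1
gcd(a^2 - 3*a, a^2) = a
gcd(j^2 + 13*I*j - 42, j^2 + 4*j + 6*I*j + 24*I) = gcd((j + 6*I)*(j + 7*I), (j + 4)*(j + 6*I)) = j + 6*I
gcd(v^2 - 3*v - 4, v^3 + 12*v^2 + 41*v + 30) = v + 1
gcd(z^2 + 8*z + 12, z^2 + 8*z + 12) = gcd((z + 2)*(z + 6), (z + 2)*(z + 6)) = z^2 + 8*z + 12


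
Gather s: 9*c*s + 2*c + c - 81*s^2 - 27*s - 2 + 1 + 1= 3*c - 81*s^2 + s*(9*c - 27)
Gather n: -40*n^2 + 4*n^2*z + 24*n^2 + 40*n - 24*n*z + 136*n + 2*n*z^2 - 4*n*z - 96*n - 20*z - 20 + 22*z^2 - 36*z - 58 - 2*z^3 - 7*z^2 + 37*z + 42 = n^2*(4*z - 16) + n*(2*z^2 - 28*z + 80) - 2*z^3 + 15*z^2 - 19*z - 36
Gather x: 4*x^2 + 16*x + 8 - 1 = 4*x^2 + 16*x + 7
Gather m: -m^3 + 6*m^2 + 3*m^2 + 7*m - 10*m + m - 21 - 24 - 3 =-m^3 + 9*m^2 - 2*m - 48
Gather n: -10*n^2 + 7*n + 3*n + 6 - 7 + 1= -10*n^2 + 10*n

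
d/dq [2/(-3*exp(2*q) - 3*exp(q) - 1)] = (12*exp(q) + 6)*exp(q)/(3*exp(2*q) + 3*exp(q) + 1)^2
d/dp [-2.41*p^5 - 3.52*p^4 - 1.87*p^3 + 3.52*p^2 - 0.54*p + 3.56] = -12.05*p^4 - 14.08*p^3 - 5.61*p^2 + 7.04*p - 0.54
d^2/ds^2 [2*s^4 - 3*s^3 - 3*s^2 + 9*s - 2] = 24*s^2 - 18*s - 6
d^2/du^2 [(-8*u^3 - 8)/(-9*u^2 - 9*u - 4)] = 48*(15*u^3 + 117*u^2 + 97*u + 15)/(729*u^6 + 2187*u^5 + 3159*u^4 + 2673*u^3 + 1404*u^2 + 432*u + 64)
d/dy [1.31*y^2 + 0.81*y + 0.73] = 2.62*y + 0.81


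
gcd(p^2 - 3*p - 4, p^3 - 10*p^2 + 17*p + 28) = p^2 - 3*p - 4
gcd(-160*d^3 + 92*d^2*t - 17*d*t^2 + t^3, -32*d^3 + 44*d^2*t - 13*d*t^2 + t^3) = 32*d^2 - 12*d*t + t^2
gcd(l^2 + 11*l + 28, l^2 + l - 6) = 1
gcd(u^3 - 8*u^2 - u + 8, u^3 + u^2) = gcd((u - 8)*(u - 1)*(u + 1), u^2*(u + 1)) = u + 1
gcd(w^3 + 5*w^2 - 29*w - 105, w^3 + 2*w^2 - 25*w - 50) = w - 5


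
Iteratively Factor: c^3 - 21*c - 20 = (c - 5)*(c^2 + 5*c + 4) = (c - 5)*(c + 4)*(c + 1)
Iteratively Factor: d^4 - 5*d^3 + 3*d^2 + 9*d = (d)*(d^3 - 5*d^2 + 3*d + 9) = d*(d + 1)*(d^2 - 6*d + 9) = d*(d - 3)*(d + 1)*(d - 3)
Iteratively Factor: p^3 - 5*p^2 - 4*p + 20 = (p - 5)*(p^2 - 4) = (p - 5)*(p - 2)*(p + 2)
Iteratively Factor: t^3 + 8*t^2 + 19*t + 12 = (t + 1)*(t^2 + 7*t + 12) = (t + 1)*(t + 3)*(t + 4)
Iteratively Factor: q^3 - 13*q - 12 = (q - 4)*(q^2 + 4*q + 3) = (q - 4)*(q + 3)*(q + 1)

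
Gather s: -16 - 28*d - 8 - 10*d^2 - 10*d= -10*d^2 - 38*d - 24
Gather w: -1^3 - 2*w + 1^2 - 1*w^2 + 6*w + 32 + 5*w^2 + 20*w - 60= 4*w^2 + 24*w - 28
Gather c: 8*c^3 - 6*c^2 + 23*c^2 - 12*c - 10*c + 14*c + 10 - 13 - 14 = 8*c^3 + 17*c^2 - 8*c - 17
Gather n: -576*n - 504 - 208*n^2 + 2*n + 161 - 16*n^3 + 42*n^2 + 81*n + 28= -16*n^3 - 166*n^2 - 493*n - 315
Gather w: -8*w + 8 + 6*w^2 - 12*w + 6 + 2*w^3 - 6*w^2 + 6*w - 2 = 2*w^3 - 14*w + 12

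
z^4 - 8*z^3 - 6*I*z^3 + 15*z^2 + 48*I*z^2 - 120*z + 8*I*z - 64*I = (z - 8)*(z - 8*I)*(z + I)^2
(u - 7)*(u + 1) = u^2 - 6*u - 7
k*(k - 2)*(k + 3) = k^3 + k^2 - 6*k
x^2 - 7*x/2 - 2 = (x - 4)*(x + 1/2)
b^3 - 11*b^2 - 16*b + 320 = (b - 8)^2*(b + 5)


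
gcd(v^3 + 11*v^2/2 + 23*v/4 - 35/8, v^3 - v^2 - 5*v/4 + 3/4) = v - 1/2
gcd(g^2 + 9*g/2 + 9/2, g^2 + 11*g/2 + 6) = g + 3/2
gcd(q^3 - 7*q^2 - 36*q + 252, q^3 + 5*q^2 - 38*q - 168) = q - 6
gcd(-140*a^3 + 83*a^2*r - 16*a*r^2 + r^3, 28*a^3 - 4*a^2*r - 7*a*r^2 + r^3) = -7*a + r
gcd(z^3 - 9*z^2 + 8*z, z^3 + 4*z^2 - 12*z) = z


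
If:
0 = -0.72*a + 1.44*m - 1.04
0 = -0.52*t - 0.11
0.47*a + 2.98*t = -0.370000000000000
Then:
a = 0.55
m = 1.00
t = -0.21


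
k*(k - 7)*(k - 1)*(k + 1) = k^4 - 7*k^3 - k^2 + 7*k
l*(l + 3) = l^2 + 3*l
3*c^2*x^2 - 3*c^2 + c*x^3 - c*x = (3*c + x)*(x - 1)*(c*x + c)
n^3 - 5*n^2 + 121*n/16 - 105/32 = (n - 5/2)*(n - 7/4)*(n - 3/4)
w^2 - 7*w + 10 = (w - 5)*(w - 2)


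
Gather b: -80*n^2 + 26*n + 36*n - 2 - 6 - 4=-80*n^2 + 62*n - 12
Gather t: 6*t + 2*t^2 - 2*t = 2*t^2 + 4*t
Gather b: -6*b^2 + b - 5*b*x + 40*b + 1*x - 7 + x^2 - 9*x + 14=-6*b^2 + b*(41 - 5*x) + x^2 - 8*x + 7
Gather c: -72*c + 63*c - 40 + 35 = -9*c - 5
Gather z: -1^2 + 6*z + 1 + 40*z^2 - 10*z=40*z^2 - 4*z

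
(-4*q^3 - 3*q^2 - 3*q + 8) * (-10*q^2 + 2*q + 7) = 40*q^5 + 22*q^4 - 4*q^3 - 107*q^2 - 5*q + 56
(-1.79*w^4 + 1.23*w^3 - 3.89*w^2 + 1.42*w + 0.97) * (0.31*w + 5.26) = -0.5549*w^5 - 9.0341*w^4 + 5.2639*w^3 - 20.0212*w^2 + 7.7699*w + 5.1022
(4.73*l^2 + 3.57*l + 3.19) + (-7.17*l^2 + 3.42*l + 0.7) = -2.44*l^2 + 6.99*l + 3.89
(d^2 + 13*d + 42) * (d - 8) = d^3 + 5*d^2 - 62*d - 336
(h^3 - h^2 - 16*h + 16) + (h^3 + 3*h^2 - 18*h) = 2*h^3 + 2*h^2 - 34*h + 16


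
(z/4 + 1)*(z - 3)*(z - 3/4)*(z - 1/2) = z^4/4 - z^3/16 - 103*z^2/32 + 123*z/32 - 9/8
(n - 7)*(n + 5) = n^2 - 2*n - 35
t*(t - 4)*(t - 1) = t^3 - 5*t^2 + 4*t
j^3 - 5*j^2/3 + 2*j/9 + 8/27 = (j - 4/3)*(j - 2/3)*(j + 1/3)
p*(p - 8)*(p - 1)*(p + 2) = p^4 - 7*p^3 - 10*p^2 + 16*p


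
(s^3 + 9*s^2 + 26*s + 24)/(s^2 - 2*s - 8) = (s^2 + 7*s + 12)/(s - 4)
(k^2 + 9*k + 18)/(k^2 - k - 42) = (k + 3)/(k - 7)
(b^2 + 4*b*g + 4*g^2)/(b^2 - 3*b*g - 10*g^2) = (b + 2*g)/(b - 5*g)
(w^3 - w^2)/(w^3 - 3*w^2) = (w - 1)/(w - 3)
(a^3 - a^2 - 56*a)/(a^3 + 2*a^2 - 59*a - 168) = a/(a + 3)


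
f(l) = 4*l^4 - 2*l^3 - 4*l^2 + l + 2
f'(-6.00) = -3623.00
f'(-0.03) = 1.23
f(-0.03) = 1.97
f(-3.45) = 599.75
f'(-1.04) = -15.17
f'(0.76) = -1.52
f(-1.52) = 19.61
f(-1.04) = 3.56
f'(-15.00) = -55229.00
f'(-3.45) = -699.83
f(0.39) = 1.76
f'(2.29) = 143.36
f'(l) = 16*l^3 - 6*l^2 - 8*l + 1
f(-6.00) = 5468.00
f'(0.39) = -2.08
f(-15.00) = 208337.00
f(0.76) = 0.91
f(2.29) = 69.30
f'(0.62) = -2.45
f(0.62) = 1.20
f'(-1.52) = -56.89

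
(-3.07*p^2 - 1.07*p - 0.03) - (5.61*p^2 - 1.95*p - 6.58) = -8.68*p^2 + 0.88*p + 6.55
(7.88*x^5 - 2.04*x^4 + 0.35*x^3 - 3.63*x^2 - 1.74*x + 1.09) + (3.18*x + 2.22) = 7.88*x^5 - 2.04*x^4 + 0.35*x^3 - 3.63*x^2 + 1.44*x + 3.31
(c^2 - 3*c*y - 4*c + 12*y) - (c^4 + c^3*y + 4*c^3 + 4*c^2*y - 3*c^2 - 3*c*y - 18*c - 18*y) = -c^4 - c^3*y - 4*c^3 - 4*c^2*y + 4*c^2 + 14*c + 30*y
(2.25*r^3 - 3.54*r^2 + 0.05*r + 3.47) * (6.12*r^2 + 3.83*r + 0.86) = 13.77*r^5 - 13.0473*r^4 - 11.3172*r^3 + 18.3835*r^2 + 13.3331*r + 2.9842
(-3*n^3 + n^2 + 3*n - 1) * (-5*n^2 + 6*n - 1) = 15*n^5 - 23*n^4 - 6*n^3 + 22*n^2 - 9*n + 1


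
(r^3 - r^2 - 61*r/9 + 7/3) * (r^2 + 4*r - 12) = r^5 + 3*r^4 - 205*r^3/9 - 115*r^2/9 + 272*r/3 - 28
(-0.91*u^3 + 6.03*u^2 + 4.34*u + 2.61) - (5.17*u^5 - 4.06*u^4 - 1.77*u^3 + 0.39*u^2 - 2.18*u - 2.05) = -5.17*u^5 + 4.06*u^4 + 0.86*u^3 + 5.64*u^2 + 6.52*u + 4.66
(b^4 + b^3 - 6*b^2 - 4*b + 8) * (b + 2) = b^5 + 3*b^4 - 4*b^3 - 16*b^2 + 16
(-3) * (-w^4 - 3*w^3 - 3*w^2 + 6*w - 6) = 3*w^4 + 9*w^3 + 9*w^2 - 18*w + 18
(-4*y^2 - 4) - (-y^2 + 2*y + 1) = -3*y^2 - 2*y - 5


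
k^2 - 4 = (k - 2)*(k + 2)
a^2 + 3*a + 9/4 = (a + 3/2)^2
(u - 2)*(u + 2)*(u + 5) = u^3 + 5*u^2 - 4*u - 20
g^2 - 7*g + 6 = (g - 6)*(g - 1)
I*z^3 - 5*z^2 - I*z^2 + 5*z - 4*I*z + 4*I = (z + I)*(z + 4*I)*(I*z - I)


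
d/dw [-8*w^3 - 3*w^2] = 6*w*(-4*w - 1)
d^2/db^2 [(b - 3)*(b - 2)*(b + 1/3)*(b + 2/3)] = 12*b^2 - 24*b + 22/9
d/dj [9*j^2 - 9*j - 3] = 18*j - 9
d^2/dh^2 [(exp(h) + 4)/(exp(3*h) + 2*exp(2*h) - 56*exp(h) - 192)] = (4*exp(3*h) - 6*exp(2*h) + 196*exp(h) - 96)*exp(h)/(exp(6*h) - 6*exp(5*h) - 132*exp(4*h) + 568*exp(3*h) + 6336*exp(2*h) - 13824*exp(h) - 110592)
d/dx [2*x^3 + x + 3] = 6*x^2 + 1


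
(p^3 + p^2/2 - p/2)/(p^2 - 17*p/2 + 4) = p*(p + 1)/(p - 8)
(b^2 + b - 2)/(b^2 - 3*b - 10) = (b - 1)/(b - 5)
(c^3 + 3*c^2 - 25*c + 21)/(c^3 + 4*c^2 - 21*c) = (c - 1)/c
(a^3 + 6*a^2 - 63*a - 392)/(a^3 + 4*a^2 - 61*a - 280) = (a + 7)/(a + 5)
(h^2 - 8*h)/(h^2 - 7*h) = (h - 8)/(h - 7)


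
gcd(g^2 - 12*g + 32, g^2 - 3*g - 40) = g - 8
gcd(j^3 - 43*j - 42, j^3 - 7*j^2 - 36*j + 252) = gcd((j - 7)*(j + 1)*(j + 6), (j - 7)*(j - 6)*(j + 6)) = j^2 - j - 42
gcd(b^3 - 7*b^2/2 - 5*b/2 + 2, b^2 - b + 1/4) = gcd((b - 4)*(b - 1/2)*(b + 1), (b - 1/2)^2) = b - 1/2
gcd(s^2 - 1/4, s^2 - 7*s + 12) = 1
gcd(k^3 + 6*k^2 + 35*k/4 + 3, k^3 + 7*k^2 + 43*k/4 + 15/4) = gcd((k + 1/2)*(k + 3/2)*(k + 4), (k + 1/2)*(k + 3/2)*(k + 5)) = k^2 + 2*k + 3/4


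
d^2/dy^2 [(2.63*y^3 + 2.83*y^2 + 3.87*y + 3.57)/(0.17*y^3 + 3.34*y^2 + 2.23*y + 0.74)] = (-2.823054*y^6 - 5.31114000000002*y^5 + 4.01502599999998*y^4 + 81.8586760000001*y^3 + 225.30351*y^2 + 108.096384*y + 8.18615)/(0.004913*y^9 + 0.289578*y^8 + 5.882697*y^7 + 44.921026*y^6 + 79.688175*y^5 + 76.277094*y^4 + 44.438851*y^3 + 16.52679*y^2 + 3.663444*y + 0.405224)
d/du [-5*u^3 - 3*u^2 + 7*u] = -15*u^2 - 6*u + 7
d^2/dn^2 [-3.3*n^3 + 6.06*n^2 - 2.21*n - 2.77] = 12.12 - 19.8*n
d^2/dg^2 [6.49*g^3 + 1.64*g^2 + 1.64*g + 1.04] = 38.94*g + 3.28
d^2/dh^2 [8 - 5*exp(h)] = -5*exp(h)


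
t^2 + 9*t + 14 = (t + 2)*(t + 7)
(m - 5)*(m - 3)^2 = m^3 - 11*m^2 + 39*m - 45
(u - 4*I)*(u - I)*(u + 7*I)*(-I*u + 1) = -I*u^4 + 3*u^3 - 29*I*u^2 + 3*u - 28*I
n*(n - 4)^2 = n^3 - 8*n^2 + 16*n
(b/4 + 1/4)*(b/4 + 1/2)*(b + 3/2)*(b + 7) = b^4/16 + 23*b^3/32 + 19*b^2/8 + 97*b/32 + 21/16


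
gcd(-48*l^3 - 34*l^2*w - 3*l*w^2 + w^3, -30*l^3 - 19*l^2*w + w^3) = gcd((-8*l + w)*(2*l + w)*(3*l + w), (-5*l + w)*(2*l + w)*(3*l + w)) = 6*l^2 + 5*l*w + w^2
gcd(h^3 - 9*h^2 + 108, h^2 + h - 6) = h + 3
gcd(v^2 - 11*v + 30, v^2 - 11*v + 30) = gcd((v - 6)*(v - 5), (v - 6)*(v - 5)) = v^2 - 11*v + 30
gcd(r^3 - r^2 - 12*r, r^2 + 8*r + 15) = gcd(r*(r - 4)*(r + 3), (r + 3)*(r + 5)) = r + 3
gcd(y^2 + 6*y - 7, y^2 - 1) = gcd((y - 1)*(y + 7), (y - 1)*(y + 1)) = y - 1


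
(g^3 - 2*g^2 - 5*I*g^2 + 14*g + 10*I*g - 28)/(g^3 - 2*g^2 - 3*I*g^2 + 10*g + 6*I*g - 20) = (g - 7*I)/(g - 5*I)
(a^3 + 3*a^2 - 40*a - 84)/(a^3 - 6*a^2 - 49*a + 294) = (a + 2)/(a - 7)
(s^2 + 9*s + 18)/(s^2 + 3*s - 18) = (s + 3)/(s - 3)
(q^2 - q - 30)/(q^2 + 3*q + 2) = (q^2 - q - 30)/(q^2 + 3*q + 2)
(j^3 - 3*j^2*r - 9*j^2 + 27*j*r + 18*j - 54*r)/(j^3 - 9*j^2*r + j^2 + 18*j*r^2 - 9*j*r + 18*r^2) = (-j^2 + 9*j - 18)/(-j^2 + 6*j*r - j + 6*r)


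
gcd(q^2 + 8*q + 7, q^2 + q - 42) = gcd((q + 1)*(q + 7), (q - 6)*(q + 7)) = q + 7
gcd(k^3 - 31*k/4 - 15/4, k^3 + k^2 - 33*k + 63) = k - 3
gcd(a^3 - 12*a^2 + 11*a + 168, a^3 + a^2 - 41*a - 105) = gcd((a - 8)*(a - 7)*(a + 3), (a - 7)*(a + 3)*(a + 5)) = a^2 - 4*a - 21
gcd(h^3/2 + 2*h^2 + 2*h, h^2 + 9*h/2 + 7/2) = 1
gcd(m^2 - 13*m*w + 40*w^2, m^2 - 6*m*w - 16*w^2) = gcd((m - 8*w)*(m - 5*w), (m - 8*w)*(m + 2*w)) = -m + 8*w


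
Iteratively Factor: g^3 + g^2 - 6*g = (g)*(g^2 + g - 6) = g*(g - 2)*(g + 3)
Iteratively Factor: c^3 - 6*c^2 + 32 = (c + 2)*(c^2 - 8*c + 16) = (c - 4)*(c + 2)*(c - 4)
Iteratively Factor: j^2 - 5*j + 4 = (j - 1)*(j - 4)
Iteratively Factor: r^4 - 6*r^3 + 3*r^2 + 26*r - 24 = (r - 1)*(r^3 - 5*r^2 - 2*r + 24) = (r - 1)*(r + 2)*(r^2 - 7*r + 12) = (r - 4)*(r - 1)*(r + 2)*(r - 3)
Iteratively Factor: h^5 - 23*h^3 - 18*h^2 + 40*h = (h - 5)*(h^4 + 5*h^3 + 2*h^2 - 8*h) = h*(h - 5)*(h^3 + 5*h^2 + 2*h - 8) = h*(h - 5)*(h + 4)*(h^2 + h - 2) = h*(h - 5)*(h - 1)*(h + 4)*(h + 2)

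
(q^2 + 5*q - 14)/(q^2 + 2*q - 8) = (q + 7)/(q + 4)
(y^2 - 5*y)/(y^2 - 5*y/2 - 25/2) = 2*y/(2*y + 5)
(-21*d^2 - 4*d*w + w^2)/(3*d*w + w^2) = (-7*d + w)/w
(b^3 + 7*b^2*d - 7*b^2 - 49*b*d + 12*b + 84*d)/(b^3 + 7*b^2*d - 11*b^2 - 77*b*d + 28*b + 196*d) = (b - 3)/(b - 7)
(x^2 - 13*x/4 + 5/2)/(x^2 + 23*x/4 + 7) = (4*x^2 - 13*x + 10)/(4*x^2 + 23*x + 28)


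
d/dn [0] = 0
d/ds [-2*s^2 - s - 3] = -4*s - 1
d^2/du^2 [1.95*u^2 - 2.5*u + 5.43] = 3.90000000000000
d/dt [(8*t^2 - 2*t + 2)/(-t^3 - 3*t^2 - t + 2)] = 2*(4*t^4 - 2*t^3 - 4*t^2 + 22*t - 1)/(t^6 + 6*t^5 + 11*t^4 + 2*t^3 - 11*t^2 - 4*t + 4)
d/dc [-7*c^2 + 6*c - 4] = 6 - 14*c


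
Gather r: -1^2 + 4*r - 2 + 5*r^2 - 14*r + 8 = 5*r^2 - 10*r + 5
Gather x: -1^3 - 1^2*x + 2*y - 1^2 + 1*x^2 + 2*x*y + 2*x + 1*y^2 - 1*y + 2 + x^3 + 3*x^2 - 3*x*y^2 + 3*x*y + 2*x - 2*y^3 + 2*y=x^3 + 4*x^2 + x*(-3*y^2 + 5*y + 3) - 2*y^3 + y^2 + 3*y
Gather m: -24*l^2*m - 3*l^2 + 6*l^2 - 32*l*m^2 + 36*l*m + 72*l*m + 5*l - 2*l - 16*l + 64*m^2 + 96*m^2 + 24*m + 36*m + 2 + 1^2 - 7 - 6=3*l^2 - 13*l + m^2*(160 - 32*l) + m*(-24*l^2 + 108*l + 60) - 10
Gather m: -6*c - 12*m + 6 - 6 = -6*c - 12*m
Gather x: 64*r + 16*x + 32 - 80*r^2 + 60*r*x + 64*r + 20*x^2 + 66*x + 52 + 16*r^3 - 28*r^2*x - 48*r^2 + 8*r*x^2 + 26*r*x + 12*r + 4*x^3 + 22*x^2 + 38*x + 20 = 16*r^3 - 128*r^2 + 140*r + 4*x^3 + x^2*(8*r + 42) + x*(-28*r^2 + 86*r + 120) + 104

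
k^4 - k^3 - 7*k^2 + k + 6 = (k - 3)*(k - 1)*(k + 1)*(k + 2)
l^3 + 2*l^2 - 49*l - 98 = (l - 7)*(l + 2)*(l + 7)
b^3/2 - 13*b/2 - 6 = (b/2 + 1/2)*(b - 4)*(b + 3)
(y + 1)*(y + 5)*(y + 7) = y^3 + 13*y^2 + 47*y + 35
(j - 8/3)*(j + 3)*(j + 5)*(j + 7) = j^4 + 37*j^3/3 + 31*j^2 - 253*j/3 - 280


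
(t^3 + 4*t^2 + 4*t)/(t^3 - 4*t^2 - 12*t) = (t + 2)/(t - 6)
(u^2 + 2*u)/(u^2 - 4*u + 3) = u*(u + 2)/(u^2 - 4*u + 3)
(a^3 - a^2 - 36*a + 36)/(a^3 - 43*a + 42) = (a + 6)/(a + 7)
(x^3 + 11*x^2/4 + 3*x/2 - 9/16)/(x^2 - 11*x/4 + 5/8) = (4*x^2 + 12*x + 9)/(2*(2*x - 5))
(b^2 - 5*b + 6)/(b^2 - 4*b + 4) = (b - 3)/(b - 2)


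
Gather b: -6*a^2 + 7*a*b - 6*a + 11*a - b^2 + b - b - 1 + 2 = -6*a^2 + 7*a*b + 5*a - b^2 + 1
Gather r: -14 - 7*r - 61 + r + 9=-6*r - 66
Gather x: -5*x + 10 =10 - 5*x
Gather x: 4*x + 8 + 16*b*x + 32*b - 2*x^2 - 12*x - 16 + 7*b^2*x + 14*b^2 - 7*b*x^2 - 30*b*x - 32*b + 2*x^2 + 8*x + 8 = 14*b^2 - 7*b*x^2 + x*(7*b^2 - 14*b)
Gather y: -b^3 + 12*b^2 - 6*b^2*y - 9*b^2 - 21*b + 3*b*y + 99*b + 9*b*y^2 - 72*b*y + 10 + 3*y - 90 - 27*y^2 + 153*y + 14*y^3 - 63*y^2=-b^3 + 3*b^2 + 78*b + 14*y^3 + y^2*(9*b - 90) + y*(-6*b^2 - 69*b + 156) - 80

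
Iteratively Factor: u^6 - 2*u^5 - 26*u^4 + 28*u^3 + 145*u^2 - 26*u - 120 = (u - 3)*(u^5 + u^4 - 23*u^3 - 41*u^2 + 22*u + 40) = (u - 3)*(u + 1)*(u^4 - 23*u^2 - 18*u + 40) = (u - 3)*(u + 1)*(u + 4)*(u^3 - 4*u^2 - 7*u + 10) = (u - 3)*(u + 1)*(u + 2)*(u + 4)*(u^2 - 6*u + 5) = (u - 5)*(u - 3)*(u + 1)*(u + 2)*(u + 4)*(u - 1)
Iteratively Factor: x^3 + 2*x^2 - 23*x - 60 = (x + 3)*(x^2 - x - 20) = (x + 3)*(x + 4)*(x - 5)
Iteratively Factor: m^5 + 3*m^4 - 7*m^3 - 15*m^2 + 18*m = (m + 3)*(m^4 - 7*m^2 + 6*m) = (m - 2)*(m + 3)*(m^3 + 2*m^2 - 3*m) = (m - 2)*(m + 3)^2*(m^2 - m) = m*(m - 2)*(m + 3)^2*(m - 1)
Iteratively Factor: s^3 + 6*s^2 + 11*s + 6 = (s + 3)*(s^2 + 3*s + 2) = (s + 2)*(s + 3)*(s + 1)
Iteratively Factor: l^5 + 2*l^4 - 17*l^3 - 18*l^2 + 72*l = (l - 2)*(l^4 + 4*l^3 - 9*l^2 - 36*l) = (l - 2)*(l + 4)*(l^3 - 9*l) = l*(l - 2)*(l + 4)*(l^2 - 9) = l*(l - 2)*(l + 3)*(l + 4)*(l - 3)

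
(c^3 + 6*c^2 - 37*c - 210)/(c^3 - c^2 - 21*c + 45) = (c^2 + c - 42)/(c^2 - 6*c + 9)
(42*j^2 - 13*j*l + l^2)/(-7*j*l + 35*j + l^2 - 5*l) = (-6*j + l)/(l - 5)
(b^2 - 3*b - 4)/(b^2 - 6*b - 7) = (b - 4)/(b - 7)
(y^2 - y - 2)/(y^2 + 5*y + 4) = (y - 2)/(y + 4)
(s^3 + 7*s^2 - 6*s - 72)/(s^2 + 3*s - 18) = s + 4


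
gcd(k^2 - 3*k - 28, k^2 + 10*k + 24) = k + 4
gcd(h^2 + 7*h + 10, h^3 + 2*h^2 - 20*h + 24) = 1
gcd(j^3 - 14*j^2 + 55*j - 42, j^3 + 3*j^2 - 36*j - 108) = j - 6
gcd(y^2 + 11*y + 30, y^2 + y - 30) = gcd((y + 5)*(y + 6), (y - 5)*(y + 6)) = y + 6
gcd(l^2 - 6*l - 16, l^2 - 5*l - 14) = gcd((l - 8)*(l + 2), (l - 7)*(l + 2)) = l + 2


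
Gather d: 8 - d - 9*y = -d - 9*y + 8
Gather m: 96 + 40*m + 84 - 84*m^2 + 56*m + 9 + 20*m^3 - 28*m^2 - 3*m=20*m^3 - 112*m^2 + 93*m + 189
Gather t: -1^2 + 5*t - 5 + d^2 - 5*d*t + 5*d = d^2 + 5*d + t*(5 - 5*d) - 6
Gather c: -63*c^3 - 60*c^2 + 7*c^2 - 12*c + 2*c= -63*c^3 - 53*c^2 - 10*c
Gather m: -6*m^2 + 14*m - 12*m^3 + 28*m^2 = -12*m^3 + 22*m^2 + 14*m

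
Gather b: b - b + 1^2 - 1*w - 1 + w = 0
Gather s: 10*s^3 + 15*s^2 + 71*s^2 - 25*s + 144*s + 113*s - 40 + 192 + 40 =10*s^3 + 86*s^2 + 232*s + 192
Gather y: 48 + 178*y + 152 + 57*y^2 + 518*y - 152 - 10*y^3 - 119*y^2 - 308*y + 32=-10*y^3 - 62*y^2 + 388*y + 80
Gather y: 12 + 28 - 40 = 0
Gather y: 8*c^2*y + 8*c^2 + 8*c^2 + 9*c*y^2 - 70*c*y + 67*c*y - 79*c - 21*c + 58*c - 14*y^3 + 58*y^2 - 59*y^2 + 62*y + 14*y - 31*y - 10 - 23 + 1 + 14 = 16*c^2 - 42*c - 14*y^3 + y^2*(9*c - 1) + y*(8*c^2 - 3*c + 45) - 18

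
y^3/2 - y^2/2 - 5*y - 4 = (y/2 + 1/2)*(y - 4)*(y + 2)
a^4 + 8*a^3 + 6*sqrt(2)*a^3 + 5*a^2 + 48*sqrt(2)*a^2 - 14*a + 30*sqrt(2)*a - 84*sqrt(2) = (a - 1)*(a + 2)*(a + 7)*(a + 6*sqrt(2))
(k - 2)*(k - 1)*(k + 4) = k^3 + k^2 - 10*k + 8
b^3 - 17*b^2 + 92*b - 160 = (b - 8)*(b - 5)*(b - 4)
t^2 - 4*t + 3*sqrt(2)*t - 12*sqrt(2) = (t - 4)*(t + 3*sqrt(2))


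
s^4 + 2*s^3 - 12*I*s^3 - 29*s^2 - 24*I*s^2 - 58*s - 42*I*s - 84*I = (s + 2)*(s - 7*I)*(s - 6*I)*(s + I)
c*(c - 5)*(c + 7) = c^3 + 2*c^2 - 35*c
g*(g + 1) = g^2 + g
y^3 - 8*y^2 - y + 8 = (y - 8)*(y - 1)*(y + 1)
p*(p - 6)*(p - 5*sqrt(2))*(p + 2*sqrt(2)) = p^4 - 6*p^3 - 3*sqrt(2)*p^3 - 20*p^2 + 18*sqrt(2)*p^2 + 120*p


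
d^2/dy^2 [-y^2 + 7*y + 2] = -2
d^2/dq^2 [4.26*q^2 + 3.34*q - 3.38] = 8.52000000000000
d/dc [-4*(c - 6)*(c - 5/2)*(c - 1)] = -12*c^2 + 76*c - 94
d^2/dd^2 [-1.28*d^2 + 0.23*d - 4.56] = -2.56000000000000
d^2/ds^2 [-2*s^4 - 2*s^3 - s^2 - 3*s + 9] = -24*s^2 - 12*s - 2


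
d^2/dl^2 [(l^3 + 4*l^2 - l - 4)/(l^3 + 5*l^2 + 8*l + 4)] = 2*(-l - 20)/(l^4 + 8*l^3 + 24*l^2 + 32*l + 16)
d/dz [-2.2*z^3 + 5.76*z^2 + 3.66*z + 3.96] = -6.6*z^2 + 11.52*z + 3.66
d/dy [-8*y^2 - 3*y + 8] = -16*y - 3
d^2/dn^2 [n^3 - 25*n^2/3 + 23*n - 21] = 6*n - 50/3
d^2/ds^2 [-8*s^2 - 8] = -16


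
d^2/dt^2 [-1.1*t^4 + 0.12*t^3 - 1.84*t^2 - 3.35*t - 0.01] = -13.2*t^2 + 0.72*t - 3.68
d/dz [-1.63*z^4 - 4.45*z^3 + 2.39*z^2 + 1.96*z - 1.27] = -6.52*z^3 - 13.35*z^2 + 4.78*z + 1.96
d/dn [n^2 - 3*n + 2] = 2*n - 3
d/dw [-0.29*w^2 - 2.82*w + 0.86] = -0.58*w - 2.82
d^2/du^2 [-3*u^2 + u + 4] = -6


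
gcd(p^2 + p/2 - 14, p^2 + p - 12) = p + 4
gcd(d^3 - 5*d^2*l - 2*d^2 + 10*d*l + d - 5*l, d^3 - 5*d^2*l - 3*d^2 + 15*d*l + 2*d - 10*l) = d^2 - 5*d*l - d + 5*l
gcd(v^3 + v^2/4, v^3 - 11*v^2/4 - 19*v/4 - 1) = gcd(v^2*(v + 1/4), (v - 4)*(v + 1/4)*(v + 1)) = v + 1/4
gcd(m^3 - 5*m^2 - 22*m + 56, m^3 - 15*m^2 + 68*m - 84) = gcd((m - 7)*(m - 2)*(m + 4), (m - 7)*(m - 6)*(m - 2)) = m^2 - 9*m + 14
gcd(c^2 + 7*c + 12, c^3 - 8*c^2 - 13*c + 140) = c + 4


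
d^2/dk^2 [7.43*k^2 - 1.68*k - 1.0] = 14.8600000000000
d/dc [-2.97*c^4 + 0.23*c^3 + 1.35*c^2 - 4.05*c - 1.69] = -11.88*c^3 + 0.69*c^2 + 2.7*c - 4.05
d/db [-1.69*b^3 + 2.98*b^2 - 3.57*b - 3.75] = -5.07*b^2 + 5.96*b - 3.57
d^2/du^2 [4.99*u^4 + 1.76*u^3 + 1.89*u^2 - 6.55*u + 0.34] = 59.88*u^2 + 10.56*u + 3.78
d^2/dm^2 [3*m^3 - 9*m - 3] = 18*m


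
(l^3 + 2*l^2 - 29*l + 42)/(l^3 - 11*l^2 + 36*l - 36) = (l + 7)/(l - 6)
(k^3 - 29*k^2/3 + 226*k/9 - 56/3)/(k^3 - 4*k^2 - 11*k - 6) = (9*k^2 - 33*k + 28)/(9*(k^2 + 2*k + 1))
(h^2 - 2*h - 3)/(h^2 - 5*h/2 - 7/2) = 2*(h - 3)/(2*h - 7)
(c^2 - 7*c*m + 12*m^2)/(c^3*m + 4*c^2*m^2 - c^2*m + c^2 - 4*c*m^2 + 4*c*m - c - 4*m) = (c^2 - 7*c*m + 12*m^2)/(c^3*m + 4*c^2*m^2 - c^2*m + c^2 - 4*c*m^2 + 4*c*m - c - 4*m)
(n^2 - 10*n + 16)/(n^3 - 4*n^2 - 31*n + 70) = (n - 8)/(n^2 - 2*n - 35)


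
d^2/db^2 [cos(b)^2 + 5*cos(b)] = -5*cos(b) - 2*cos(2*b)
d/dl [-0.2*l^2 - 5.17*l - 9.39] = -0.4*l - 5.17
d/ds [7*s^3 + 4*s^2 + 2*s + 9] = 21*s^2 + 8*s + 2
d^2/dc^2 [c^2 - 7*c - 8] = 2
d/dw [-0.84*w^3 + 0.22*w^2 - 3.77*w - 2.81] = -2.52*w^2 + 0.44*w - 3.77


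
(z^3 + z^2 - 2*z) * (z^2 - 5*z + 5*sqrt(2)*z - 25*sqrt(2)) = z^5 - 4*z^4 + 5*sqrt(2)*z^4 - 20*sqrt(2)*z^3 - 7*z^3 - 35*sqrt(2)*z^2 + 10*z^2 + 50*sqrt(2)*z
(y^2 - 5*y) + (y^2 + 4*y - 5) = 2*y^2 - y - 5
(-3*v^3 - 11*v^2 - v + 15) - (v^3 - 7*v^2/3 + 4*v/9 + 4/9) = -4*v^3 - 26*v^2/3 - 13*v/9 + 131/9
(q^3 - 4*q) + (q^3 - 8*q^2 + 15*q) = 2*q^3 - 8*q^2 + 11*q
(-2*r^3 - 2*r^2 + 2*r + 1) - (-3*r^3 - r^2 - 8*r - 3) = r^3 - r^2 + 10*r + 4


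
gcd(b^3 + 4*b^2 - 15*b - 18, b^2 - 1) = b + 1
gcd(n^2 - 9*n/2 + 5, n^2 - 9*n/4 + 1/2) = n - 2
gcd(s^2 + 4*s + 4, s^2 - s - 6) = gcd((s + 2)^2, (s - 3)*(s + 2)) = s + 2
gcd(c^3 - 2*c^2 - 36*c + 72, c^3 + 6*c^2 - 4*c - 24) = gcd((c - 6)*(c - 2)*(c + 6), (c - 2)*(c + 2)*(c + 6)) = c^2 + 4*c - 12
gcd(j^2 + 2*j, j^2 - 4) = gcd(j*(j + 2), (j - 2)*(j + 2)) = j + 2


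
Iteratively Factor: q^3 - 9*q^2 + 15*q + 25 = (q + 1)*(q^2 - 10*q + 25) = (q - 5)*(q + 1)*(q - 5)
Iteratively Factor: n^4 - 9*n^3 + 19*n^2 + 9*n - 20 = (n - 1)*(n^3 - 8*n^2 + 11*n + 20) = (n - 4)*(n - 1)*(n^2 - 4*n - 5) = (n - 5)*(n - 4)*(n - 1)*(n + 1)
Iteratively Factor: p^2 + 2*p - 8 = (p + 4)*(p - 2)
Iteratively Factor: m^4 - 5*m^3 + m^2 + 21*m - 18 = (m + 2)*(m^3 - 7*m^2 + 15*m - 9) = (m - 1)*(m + 2)*(m^2 - 6*m + 9) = (m - 3)*(m - 1)*(m + 2)*(m - 3)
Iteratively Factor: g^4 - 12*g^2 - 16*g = (g - 4)*(g^3 + 4*g^2 + 4*g) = (g - 4)*(g + 2)*(g^2 + 2*g) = g*(g - 4)*(g + 2)*(g + 2)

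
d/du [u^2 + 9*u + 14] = 2*u + 9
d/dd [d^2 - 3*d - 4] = 2*d - 3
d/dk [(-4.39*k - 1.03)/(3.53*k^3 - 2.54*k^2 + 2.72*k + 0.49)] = (30.9934*k^3 - 0.242899999999999*k^2 - 5.2324*k + 0.6505)/(12.4609*k^6 - 17.9324*k^5 + 25.6548*k^4 - 10.3582*k^3 + 4.9092*k^2 + 2.6656*k + 0.2401)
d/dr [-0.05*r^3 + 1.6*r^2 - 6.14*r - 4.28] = -0.15*r^2 + 3.2*r - 6.14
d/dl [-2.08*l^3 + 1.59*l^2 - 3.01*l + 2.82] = -6.24*l^2 + 3.18*l - 3.01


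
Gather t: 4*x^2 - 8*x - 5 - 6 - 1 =4*x^2 - 8*x - 12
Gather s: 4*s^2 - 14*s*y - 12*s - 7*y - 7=4*s^2 + s*(-14*y - 12) - 7*y - 7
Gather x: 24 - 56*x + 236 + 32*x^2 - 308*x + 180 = 32*x^2 - 364*x + 440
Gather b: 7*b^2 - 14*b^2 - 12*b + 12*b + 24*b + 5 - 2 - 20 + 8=-7*b^2 + 24*b - 9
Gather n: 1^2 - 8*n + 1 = 2 - 8*n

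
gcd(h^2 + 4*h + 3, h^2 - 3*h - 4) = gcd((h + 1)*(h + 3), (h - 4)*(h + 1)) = h + 1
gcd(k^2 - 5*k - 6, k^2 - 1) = k + 1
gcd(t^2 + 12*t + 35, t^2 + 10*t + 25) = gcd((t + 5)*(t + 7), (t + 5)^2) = t + 5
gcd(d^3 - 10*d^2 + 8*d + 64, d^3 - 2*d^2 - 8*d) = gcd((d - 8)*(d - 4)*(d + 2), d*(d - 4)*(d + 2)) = d^2 - 2*d - 8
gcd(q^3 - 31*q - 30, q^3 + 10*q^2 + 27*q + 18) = q + 1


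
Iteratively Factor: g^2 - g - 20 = (g + 4)*(g - 5)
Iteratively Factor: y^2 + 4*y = (y)*(y + 4)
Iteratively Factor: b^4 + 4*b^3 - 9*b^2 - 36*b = (b + 3)*(b^3 + b^2 - 12*b) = (b - 3)*(b + 3)*(b^2 + 4*b) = (b - 3)*(b + 3)*(b + 4)*(b)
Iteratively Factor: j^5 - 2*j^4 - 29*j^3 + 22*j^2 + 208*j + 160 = (j - 4)*(j^4 + 2*j^3 - 21*j^2 - 62*j - 40) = (j - 4)*(j + 4)*(j^3 - 2*j^2 - 13*j - 10) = (j - 4)*(j + 2)*(j + 4)*(j^2 - 4*j - 5) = (j - 5)*(j - 4)*(j + 2)*(j + 4)*(j + 1)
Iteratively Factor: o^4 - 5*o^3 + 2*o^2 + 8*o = (o - 4)*(o^3 - o^2 - 2*o) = (o - 4)*(o + 1)*(o^2 - 2*o) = (o - 4)*(o - 2)*(o + 1)*(o)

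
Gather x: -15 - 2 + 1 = -16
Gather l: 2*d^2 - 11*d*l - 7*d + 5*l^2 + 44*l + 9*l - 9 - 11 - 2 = 2*d^2 - 7*d + 5*l^2 + l*(53 - 11*d) - 22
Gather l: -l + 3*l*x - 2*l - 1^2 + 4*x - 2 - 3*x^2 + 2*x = l*(3*x - 3) - 3*x^2 + 6*x - 3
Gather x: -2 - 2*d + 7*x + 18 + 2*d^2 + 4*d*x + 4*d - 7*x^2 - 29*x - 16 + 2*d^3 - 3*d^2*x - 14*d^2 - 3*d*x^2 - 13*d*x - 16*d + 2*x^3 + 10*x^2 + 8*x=2*d^3 - 12*d^2 - 14*d + 2*x^3 + x^2*(3 - 3*d) + x*(-3*d^2 - 9*d - 14)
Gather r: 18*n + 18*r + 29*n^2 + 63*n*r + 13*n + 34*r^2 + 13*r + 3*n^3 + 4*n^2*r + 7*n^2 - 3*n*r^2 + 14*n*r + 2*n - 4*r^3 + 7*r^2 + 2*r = 3*n^3 + 36*n^2 + 33*n - 4*r^3 + r^2*(41 - 3*n) + r*(4*n^2 + 77*n + 33)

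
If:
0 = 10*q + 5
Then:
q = -1/2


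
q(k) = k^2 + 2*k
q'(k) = 2*k + 2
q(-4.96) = 14.68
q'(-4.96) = -7.92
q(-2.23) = 0.51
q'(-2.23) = -2.46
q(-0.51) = -0.76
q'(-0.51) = 0.98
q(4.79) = 32.52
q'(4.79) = 11.58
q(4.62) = 30.58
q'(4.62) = 11.24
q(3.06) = 15.48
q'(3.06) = 8.12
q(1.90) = 7.41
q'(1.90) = 5.80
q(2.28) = 9.76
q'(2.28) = 6.56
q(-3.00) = 3.00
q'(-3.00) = -4.00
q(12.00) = 168.00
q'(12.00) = 26.00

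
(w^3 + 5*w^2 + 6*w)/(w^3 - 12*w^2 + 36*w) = (w^2 + 5*w + 6)/(w^2 - 12*w + 36)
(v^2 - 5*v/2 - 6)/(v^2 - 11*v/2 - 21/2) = (v - 4)/(v - 7)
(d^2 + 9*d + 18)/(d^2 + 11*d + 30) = (d + 3)/(d + 5)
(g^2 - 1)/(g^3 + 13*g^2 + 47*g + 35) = (g - 1)/(g^2 + 12*g + 35)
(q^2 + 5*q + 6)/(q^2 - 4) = (q + 3)/(q - 2)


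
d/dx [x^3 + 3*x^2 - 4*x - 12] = 3*x^2 + 6*x - 4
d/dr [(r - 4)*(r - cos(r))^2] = (r - cos(r))*(r + (2*r - 8)*(sin(r) + 1) - cos(r))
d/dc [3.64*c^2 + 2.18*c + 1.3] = 7.28*c + 2.18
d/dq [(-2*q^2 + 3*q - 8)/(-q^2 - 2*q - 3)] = (7*q^2 - 4*q - 25)/(q^4 + 4*q^3 + 10*q^2 + 12*q + 9)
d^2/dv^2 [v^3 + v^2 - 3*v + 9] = 6*v + 2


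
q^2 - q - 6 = (q - 3)*(q + 2)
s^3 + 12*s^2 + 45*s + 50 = (s + 2)*(s + 5)^2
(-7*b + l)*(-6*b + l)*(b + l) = 42*b^3 + 29*b^2*l - 12*b*l^2 + l^3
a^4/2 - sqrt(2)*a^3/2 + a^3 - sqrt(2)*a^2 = a^2*(a/2 + 1)*(a - sqrt(2))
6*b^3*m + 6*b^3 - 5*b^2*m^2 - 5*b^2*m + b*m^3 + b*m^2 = (-3*b + m)*(-2*b + m)*(b*m + b)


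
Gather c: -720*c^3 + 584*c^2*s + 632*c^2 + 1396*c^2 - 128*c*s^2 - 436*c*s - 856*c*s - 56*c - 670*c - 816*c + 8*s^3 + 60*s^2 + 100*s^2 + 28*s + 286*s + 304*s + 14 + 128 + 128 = -720*c^3 + c^2*(584*s + 2028) + c*(-128*s^2 - 1292*s - 1542) + 8*s^3 + 160*s^2 + 618*s + 270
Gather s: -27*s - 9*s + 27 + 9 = 36 - 36*s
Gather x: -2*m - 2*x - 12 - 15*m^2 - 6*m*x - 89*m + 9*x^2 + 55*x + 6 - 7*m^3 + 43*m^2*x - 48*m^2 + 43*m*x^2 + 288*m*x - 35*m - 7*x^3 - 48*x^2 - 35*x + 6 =-7*m^3 - 63*m^2 - 126*m - 7*x^3 + x^2*(43*m - 39) + x*(43*m^2 + 282*m + 18)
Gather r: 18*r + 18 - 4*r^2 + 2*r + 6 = -4*r^2 + 20*r + 24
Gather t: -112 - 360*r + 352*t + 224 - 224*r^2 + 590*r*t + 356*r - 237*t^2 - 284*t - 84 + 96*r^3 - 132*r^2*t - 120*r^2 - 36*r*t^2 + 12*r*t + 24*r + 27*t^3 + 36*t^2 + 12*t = 96*r^3 - 344*r^2 + 20*r + 27*t^3 + t^2*(-36*r - 201) + t*(-132*r^2 + 602*r + 80) + 28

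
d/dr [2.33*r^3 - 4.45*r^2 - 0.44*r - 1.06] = 6.99*r^2 - 8.9*r - 0.44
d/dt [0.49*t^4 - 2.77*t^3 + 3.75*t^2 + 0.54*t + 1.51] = 1.96*t^3 - 8.31*t^2 + 7.5*t + 0.54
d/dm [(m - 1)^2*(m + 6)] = (m - 1)*(3*m + 11)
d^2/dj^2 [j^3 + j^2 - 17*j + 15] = 6*j + 2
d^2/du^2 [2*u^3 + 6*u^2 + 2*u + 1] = 12*u + 12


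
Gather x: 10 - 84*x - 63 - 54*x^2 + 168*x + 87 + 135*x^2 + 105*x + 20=81*x^2 + 189*x + 54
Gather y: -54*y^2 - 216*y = -54*y^2 - 216*y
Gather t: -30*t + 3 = 3 - 30*t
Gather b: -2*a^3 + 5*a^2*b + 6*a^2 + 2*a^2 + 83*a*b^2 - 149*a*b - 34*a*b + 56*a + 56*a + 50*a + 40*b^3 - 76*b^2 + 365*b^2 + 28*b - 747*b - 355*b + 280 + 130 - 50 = -2*a^3 + 8*a^2 + 162*a + 40*b^3 + b^2*(83*a + 289) + b*(5*a^2 - 183*a - 1074) + 360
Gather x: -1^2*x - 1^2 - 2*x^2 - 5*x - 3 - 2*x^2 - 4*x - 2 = -4*x^2 - 10*x - 6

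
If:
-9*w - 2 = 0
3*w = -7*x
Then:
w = -2/9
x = 2/21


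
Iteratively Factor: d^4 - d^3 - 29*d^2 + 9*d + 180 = (d - 3)*(d^3 + 2*d^2 - 23*d - 60) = (d - 5)*(d - 3)*(d^2 + 7*d + 12) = (d - 5)*(d - 3)*(d + 4)*(d + 3)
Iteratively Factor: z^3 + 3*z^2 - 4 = (z + 2)*(z^2 + z - 2) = (z - 1)*(z + 2)*(z + 2)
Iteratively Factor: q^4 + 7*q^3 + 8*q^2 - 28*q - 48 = (q + 4)*(q^3 + 3*q^2 - 4*q - 12) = (q - 2)*(q + 4)*(q^2 + 5*q + 6) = (q - 2)*(q + 2)*(q + 4)*(q + 3)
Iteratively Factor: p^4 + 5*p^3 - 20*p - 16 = (p - 2)*(p^3 + 7*p^2 + 14*p + 8) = (p - 2)*(p + 1)*(p^2 + 6*p + 8) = (p - 2)*(p + 1)*(p + 4)*(p + 2)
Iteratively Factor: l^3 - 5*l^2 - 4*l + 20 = (l - 5)*(l^2 - 4) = (l - 5)*(l - 2)*(l + 2)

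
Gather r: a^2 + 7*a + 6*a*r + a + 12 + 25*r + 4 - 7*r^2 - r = a^2 + 8*a - 7*r^2 + r*(6*a + 24) + 16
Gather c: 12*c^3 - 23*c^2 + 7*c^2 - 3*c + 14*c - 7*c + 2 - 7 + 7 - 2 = 12*c^3 - 16*c^2 + 4*c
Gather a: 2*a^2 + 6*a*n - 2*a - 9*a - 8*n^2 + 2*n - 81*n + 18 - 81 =2*a^2 + a*(6*n - 11) - 8*n^2 - 79*n - 63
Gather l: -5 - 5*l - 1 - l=-6*l - 6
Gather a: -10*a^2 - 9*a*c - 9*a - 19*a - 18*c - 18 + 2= -10*a^2 + a*(-9*c - 28) - 18*c - 16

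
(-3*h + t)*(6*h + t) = -18*h^2 + 3*h*t + t^2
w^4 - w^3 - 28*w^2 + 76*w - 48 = (w - 4)*(w - 2)*(w - 1)*(w + 6)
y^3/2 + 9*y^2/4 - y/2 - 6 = (y/2 + 1)*(y - 3/2)*(y + 4)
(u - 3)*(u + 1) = u^2 - 2*u - 3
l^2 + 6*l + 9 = (l + 3)^2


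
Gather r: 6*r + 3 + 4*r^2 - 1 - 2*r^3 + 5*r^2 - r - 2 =-2*r^3 + 9*r^2 + 5*r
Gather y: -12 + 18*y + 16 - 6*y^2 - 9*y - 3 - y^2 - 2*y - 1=-7*y^2 + 7*y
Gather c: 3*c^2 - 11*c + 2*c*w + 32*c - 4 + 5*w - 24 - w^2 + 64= 3*c^2 + c*(2*w + 21) - w^2 + 5*w + 36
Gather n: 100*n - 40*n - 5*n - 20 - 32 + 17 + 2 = 55*n - 33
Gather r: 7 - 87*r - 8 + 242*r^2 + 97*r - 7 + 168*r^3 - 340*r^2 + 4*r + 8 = 168*r^3 - 98*r^2 + 14*r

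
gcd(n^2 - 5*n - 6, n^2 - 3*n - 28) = 1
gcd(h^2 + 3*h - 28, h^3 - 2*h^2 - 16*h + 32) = h - 4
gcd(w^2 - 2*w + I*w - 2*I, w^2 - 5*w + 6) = w - 2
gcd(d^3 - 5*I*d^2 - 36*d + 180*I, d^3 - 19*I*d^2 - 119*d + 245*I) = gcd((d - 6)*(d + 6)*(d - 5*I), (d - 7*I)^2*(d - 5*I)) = d - 5*I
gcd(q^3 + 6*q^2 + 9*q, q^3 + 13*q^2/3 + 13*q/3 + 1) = q + 3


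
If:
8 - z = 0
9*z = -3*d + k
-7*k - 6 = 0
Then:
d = -170/7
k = -6/7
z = 8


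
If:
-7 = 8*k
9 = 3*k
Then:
No Solution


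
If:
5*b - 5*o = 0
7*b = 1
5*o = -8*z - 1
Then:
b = 1/7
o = 1/7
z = -3/14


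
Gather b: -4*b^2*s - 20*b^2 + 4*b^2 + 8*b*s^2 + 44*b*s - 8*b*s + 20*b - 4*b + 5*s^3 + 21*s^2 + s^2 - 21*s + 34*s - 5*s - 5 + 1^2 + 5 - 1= b^2*(-4*s - 16) + b*(8*s^2 + 36*s + 16) + 5*s^3 + 22*s^2 + 8*s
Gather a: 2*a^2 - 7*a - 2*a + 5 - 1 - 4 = 2*a^2 - 9*a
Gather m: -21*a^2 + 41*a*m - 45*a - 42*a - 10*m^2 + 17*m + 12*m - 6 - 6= -21*a^2 - 87*a - 10*m^2 + m*(41*a + 29) - 12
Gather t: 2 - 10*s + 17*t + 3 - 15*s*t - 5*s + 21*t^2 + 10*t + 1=-15*s + 21*t^2 + t*(27 - 15*s) + 6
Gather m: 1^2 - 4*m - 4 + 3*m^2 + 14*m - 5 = 3*m^2 + 10*m - 8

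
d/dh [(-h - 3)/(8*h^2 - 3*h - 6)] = (-8*h^2 + 3*h + (h + 3)*(16*h - 3) + 6)/(-8*h^2 + 3*h + 6)^2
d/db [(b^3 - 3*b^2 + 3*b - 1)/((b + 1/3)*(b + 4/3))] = 27*(3*b^4 + 10*b^3 - 20*b^2 - 2*b + 9)/(81*b^4 + 270*b^3 + 297*b^2 + 120*b + 16)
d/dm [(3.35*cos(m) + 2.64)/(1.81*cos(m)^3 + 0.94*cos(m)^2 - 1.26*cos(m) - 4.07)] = (12.127*cos(m)^3 + 17.4842*cos(m)^2 + 4.9632*cos(m) + 10.3081)*sin(m)/(3.2761*cos(m)^6 + 3.4028*cos(m)^5 - 3.6776*cos(m)^4 - 17.1022*cos(m)^3 - 6.064*cos(m)^2 + 10.2564*cos(m) + 16.5649)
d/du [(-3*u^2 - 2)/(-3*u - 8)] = 3*(3*u^2 + 16*u - 2)/(9*u^2 + 48*u + 64)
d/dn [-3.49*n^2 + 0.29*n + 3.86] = 0.29 - 6.98*n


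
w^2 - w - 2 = (w - 2)*(w + 1)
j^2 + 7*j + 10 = (j + 2)*(j + 5)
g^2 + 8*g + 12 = (g + 2)*(g + 6)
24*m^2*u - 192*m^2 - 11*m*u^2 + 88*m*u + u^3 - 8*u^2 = (-8*m + u)*(-3*m + u)*(u - 8)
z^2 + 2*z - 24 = (z - 4)*(z + 6)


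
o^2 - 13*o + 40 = (o - 8)*(o - 5)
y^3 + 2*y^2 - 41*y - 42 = (y - 6)*(y + 1)*(y + 7)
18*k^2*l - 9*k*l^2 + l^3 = l*(-6*k + l)*(-3*k + l)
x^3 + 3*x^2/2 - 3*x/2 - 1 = (x - 1)*(x + 1/2)*(x + 2)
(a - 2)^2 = a^2 - 4*a + 4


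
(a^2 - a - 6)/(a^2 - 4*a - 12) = (a - 3)/(a - 6)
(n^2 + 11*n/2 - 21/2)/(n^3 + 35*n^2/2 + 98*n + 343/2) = (2*n - 3)/(2*n^2 + 21*n + 49)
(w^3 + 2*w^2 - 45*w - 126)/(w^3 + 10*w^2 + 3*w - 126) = (w^2 - 4*w - 21)/(w^2 + 4*w - 21)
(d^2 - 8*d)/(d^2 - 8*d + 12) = d*(d - 8)/(d^2 - 8*d + 12)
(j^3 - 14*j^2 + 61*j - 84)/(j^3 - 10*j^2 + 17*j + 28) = (j - 3)/(j + 1)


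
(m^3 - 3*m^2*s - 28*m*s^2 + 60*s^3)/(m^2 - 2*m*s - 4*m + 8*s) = (m^2 - m*s - 30*s^2)/(m - 4)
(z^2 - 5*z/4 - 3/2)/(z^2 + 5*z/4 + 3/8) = 2*(z - 2)/(2*z + 1)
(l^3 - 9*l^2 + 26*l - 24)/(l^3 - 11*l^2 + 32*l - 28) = (l^2 - 7*l + 12)/(l^2 - 9*l + 14)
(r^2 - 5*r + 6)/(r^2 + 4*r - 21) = (r - 2)/(r + 7)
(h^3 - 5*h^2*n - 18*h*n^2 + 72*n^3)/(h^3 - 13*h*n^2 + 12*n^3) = (h - 6*n)/(h - n)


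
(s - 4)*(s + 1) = s^2 - 3*s - 4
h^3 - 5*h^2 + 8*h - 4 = (h - 2)^2*(h - 1)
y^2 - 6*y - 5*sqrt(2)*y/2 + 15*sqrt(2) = (y - 6)*(y - 5*sqrt(2)/2)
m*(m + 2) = m^2 + 2*m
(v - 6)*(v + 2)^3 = v^4 - 24*v^2 - 64*v - 48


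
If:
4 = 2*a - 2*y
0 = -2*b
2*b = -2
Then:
No Solution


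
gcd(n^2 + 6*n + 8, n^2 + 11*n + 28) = n + 4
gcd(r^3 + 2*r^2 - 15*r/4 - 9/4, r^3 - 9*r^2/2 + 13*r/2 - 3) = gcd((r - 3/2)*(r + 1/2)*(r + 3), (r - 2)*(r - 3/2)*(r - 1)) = r - 3/2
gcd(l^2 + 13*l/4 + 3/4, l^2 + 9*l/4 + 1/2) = l + 1/4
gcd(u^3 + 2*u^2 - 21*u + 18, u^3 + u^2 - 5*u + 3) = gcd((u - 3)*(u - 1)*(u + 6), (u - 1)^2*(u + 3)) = u - 1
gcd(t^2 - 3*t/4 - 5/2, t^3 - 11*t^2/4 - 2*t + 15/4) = t + 5/4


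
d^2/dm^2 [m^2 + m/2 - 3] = 2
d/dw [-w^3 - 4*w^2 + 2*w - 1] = -3*w^2 - 8*w + 2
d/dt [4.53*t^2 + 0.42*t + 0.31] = 9.06*t + 0.42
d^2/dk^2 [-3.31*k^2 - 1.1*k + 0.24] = -6.62000000000000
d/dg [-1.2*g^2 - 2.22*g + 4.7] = -2.4*g - 2.22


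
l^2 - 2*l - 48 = (l - 8)*(l + 6)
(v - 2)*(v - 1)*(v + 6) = v^3 + 3*v^2 - 16*v + 12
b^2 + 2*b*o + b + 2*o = (b + 1)*(b + 2*o)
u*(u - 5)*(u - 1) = u^3 - 6*u^2 + 5*u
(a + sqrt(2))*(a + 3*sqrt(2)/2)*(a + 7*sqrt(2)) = a^3 + 19*sqrt(2)*a^2/2 + 38*a + 21*sqrt(2)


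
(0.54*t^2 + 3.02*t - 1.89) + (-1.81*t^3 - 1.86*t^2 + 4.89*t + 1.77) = -1.81*t^3 - 1.32*t^2 + 7.91*t - 0.12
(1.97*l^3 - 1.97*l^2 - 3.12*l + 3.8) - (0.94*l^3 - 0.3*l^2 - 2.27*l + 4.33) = 1.03*l^3 - 1.67*l^2 - 0.85*l - 0.53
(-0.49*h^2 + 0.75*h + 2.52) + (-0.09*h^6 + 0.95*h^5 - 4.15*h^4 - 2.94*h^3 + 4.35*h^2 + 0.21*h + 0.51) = -0.09*h^6 + 0.95*h^5 - 4.15*h^4 - 2.94*h^3 + 3.86*h^2 + 0.96*h + 3.03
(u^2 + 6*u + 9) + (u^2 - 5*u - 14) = 2*u^2 + u - 5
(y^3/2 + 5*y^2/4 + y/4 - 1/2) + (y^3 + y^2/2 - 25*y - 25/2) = 3*y^3/2 + 7*y^2/4 - 99*y/4 - 13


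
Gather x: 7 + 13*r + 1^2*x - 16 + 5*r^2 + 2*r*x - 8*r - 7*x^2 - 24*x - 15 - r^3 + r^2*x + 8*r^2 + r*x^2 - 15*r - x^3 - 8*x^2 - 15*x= -r^3 + 13*r^2 - 10*r - x^3 + x^2*(r - 15) + x*(r^2 + 2*r - 38) - 24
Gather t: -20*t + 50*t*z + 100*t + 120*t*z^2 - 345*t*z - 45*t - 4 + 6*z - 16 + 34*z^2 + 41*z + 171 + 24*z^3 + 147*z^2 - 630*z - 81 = t*(120*z^2 - 295*z + 35) + 24*z^3 + 181*z^2 - 583*z + 70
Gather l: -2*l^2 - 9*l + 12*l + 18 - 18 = -2*l^2 + 3*l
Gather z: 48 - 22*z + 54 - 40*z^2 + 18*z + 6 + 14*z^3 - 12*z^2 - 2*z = 14*z^3 - 52*z^2 - 6*z + 108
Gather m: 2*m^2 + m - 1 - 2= 2*m^2 + m - 3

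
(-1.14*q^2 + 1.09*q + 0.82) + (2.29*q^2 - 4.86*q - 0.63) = 1.15*q^2 - 3.77*q + 0.19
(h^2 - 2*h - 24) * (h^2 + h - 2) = h^4 - h^3 - 28*h^2 - 20*h + 48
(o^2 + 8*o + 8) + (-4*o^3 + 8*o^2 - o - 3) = -4*o^3 + 9*o^2 + 7*o + 5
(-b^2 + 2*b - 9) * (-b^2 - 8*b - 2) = b^4 + 6*b^3 - 5*b^2 + 68*b + 18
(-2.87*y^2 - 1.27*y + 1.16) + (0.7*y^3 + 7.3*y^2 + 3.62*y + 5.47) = 0.7*y^3 + 4.43*y^2 + 2.35*y + 6.63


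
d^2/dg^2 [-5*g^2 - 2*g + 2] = -10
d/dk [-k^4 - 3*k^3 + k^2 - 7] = k*(-4*k^2 - 9*k + 2)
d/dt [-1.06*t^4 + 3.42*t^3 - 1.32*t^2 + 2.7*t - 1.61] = -4.24*t^3 + 10.26*t^2 - 2.64*t + 2.7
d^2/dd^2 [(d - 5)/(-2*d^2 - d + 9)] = 2*(-(d - 5)*(4*d + 1)^2 + 3*(2*d - 3)*(2*d^2 + d - 9))/(2*d^2 + d - 9)^3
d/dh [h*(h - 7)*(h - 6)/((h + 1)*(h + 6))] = (h^4 + 14*h^3 - 115*h^2 - 156*h + 252)/(h^4 + 14*h^3 + 61*h^2 + 84*h + 36)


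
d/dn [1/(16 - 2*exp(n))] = exp(n)/(2*(exp(n) - 8)^2)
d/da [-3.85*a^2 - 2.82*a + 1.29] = -7.7*a - 2.82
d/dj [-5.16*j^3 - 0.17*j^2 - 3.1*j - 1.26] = -15.48*j^2 - 0.34*j - 3.1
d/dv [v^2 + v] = 2*v + 1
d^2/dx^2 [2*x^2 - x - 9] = 4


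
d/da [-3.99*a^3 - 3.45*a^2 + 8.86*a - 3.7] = -11.97*a^2 - 6.9*a + 8.86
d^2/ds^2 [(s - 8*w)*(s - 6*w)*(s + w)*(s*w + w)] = 2*w*(6*s^2 - 39*s*w + 3*s + 34*w^2 - 13*w)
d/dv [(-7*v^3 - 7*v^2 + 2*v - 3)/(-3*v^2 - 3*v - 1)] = (21*v^4 + 42*v^3 + 48*v^2 - 4*v - 11)/(9*v^4 + 18*v^3 + 15*v^2 + 6*v + 1)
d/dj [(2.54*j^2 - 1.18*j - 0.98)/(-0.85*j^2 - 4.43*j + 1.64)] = (-12.2552*j^2 + 6.6652*j - 6.2766)/(0.7225*j^4 + 7.531*j^3 + 16.8369*j^2 - 14.5304*j + 2.6896)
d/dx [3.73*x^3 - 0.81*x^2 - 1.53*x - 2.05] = 11.19*x^2 - 1.62*x - 1.53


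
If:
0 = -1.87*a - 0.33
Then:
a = -0.18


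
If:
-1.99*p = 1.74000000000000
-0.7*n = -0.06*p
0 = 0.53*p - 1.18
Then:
No Solution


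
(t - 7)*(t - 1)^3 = t^4 - 10*t^3 + 24*t^2 - 22*t + 7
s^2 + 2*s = s*(s + 2)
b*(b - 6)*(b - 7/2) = b^3 - 19*b^2/2 + 21*b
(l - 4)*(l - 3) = l^2 - 7*l + 12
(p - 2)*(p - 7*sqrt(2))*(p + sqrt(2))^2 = p^4 - 5*sqrt(2)*p^3 - 2*p^3 - 26*p^2 + 10*sqrt(2)*p^2 - 14*sqrt(2)*p + 52*p + 28*sqrt(2)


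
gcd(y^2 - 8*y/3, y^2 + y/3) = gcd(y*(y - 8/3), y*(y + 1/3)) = y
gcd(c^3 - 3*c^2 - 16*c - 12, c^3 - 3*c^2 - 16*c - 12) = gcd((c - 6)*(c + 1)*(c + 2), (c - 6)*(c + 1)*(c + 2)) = c^3 - 3*c^2 - 16*c - 12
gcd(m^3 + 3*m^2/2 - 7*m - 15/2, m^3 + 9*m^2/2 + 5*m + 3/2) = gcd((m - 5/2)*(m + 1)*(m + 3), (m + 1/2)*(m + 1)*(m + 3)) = m^2 + 4*m + 3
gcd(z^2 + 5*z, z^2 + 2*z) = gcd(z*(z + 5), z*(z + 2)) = z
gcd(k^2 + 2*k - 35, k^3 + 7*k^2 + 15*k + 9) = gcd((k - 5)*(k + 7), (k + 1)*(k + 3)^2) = 1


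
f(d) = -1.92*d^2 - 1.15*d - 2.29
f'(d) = -3.84*d - 1.15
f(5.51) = -66.92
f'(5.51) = -22.31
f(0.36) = -2.95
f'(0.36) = -2.53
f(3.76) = -33.76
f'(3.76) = -15.59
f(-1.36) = -4.28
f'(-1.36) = 4.07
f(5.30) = -62.32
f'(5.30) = -21.50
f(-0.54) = -2.23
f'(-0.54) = 0.92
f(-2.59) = -12.19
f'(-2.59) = 8.80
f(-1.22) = -3.74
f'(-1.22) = 3.53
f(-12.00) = -264.97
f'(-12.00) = 44.93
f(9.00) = -168.16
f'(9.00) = -35.71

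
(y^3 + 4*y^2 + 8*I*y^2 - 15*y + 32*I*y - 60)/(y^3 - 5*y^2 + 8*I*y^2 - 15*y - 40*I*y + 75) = (y + 4)/(y - 5)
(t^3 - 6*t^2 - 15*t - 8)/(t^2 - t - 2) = (t^2 - 7*t - 8)/(t - 2)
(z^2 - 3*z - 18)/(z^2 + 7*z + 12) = (z - 6)/(z + 4)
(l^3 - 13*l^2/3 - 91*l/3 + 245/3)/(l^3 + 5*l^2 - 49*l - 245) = (l - 7/3)/(l + 7)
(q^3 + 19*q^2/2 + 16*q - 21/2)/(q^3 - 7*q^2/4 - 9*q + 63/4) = 2*(2*q^2 + 13*q - 7)/(4*q^2 - 19*q + 21)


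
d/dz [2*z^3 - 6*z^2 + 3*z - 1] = 6*z^2 - 12*z + 3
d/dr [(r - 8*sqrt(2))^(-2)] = -2/(r - 8*sqrt(2))^3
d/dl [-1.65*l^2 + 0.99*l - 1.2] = 0.99 - 3.3*l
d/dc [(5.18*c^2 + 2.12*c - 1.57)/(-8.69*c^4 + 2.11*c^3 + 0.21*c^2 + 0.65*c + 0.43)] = (90.0284*c^5 + 44.3386*c^4 - 63.5196*c^3 + 12.8599*c^2 + 5.1142*c + 1.9321)/(75.5161*c^8 - 36.6718*c^7 + 0.8023*c^6 - 10.4108*c^5 - 4.6863*c^4 + 2.0876*c^3 + 0.6031*c^2 + 0.559*c + 0.1849)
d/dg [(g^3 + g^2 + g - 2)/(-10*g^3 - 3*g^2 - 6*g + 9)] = (7*g^4 + 8*g^3 - 36*g^2 + 6*g - 3)/(100*g^6 + 60*g^5 + 129*g^4 - 144*g^3 - 18*g^2 - 108*g + 81)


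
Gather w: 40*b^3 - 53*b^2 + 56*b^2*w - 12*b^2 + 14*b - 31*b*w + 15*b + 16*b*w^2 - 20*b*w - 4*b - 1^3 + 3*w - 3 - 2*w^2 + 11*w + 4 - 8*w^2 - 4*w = 40*b^3 - 65*b^2 + 25*b + w^2*(16*b - 10) + w*(56*b^2 - 51*b + 10)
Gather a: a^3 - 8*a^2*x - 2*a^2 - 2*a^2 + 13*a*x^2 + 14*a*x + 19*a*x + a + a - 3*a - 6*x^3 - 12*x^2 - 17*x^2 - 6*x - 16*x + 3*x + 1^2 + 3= a^3 + a^2*(-8*x - 4) + a*(13*x^2 + 33*x - 1) - 6*x^3 - 29*x^2 - 19*x + 4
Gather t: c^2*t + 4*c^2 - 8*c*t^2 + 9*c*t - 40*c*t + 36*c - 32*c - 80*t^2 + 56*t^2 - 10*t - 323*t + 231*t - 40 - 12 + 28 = 4*c^2 + 4*c + t^2*(-8*c - 24) + t*(c^2 - 31*c - 102) - 24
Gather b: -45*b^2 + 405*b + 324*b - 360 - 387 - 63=-45*b^2 + 729*b - 810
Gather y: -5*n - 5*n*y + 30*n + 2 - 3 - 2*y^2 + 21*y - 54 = 25*n - 2*y^2 + y*(21 - 5*n) - 55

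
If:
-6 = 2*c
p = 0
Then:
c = -3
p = 0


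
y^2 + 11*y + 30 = (y + 5)*(y + 6)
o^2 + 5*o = o*(o + 5)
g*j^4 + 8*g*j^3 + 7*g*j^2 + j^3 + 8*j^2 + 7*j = j*(j + 1)*(j + 7)*(g*j + 1)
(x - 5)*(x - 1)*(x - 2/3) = x^3 - 20*x^2/3 + 9*x - 10/3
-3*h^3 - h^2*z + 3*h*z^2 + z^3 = (-h + z)*(h + z)*(3*h + z)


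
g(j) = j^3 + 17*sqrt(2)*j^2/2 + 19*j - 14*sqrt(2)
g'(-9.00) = 45.63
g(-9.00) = 53.89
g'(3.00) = 118.12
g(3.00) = 172.39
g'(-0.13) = 15.93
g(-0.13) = -22.07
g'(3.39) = 134.98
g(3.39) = 221.71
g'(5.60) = 247.71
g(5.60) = 639.19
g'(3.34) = 132.77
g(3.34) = 215.02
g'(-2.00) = -17.08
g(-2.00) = -17.72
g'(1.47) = 60.82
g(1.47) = 37.28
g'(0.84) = 41.31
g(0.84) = 5.24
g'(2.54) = 99.42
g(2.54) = 122.40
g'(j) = 3*j^2 + 17*sqrt(2)*j + 19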